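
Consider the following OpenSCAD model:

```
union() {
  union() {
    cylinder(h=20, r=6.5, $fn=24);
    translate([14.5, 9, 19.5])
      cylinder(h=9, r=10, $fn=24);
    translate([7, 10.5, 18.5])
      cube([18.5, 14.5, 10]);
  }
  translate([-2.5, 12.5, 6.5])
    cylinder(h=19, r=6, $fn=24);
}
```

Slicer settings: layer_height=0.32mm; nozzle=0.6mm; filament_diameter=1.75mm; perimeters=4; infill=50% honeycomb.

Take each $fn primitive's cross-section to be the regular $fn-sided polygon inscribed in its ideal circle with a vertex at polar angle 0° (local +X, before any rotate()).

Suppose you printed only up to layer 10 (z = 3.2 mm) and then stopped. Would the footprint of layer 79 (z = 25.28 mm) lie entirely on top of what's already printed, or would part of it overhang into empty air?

part overhangs

Compare the two slices. At z = 3.2: the r=6.5 cylinder contributes a regular 24-gon of circumradius 6.5 (area = (24/2)·6.500²·sin(360°/24) = 131.22 mm²); the cylinder at (14.5, 9) is not intersected at this z (z outside [19.5, 28.5]); the cube at (7, 10.5) is not intersected at this z (z outside [18.5, 28.5]); Merging all regions: only the r=6.5 cylinder is present, so the union is just that shape — area = 131.22 mm²; the cylinder at (-2.5, 12.5) is absent (z outside [6.5, 25.5]); Taking the union: only the result so far is present, so the union is just that shape — area = 131.22 mm². At z = 25.28: the cylinder does not reach this height (z outside [0, 20]); the r=10 cylinder at (14.5, 9) contributes a regular 24-gon of circumradius 10 (area = (24/2)·10.000²·sin(360°/24) = 310.58 mm²); the cube at (7, 10.5) is present — its section is the full 18.5×14.5 rectangle (area 268.25 mm²); Combining (union): the regions partially overlap — summed areas 578.83 mm² minus the doubly-counted overlap 118.28 mm² gives 460.55 mm² — area = 460.55 mm²; the r=6 cylinder at (-2.5, 12.5) contributes a regular 24-gon of circumradius 6 (area = (24/2)·6.000²·sin(360°/24) = 111.81 mm²); Taking the union: the 2 present regions are separate (no shared area or edge), so areas and boundary lengths simply add and each stays a separate island — area = 572.36 mm². Checking containment: at z = 25.28 the cross-section extends beyond the z = 3.2 cross-section by about 572.36 mm².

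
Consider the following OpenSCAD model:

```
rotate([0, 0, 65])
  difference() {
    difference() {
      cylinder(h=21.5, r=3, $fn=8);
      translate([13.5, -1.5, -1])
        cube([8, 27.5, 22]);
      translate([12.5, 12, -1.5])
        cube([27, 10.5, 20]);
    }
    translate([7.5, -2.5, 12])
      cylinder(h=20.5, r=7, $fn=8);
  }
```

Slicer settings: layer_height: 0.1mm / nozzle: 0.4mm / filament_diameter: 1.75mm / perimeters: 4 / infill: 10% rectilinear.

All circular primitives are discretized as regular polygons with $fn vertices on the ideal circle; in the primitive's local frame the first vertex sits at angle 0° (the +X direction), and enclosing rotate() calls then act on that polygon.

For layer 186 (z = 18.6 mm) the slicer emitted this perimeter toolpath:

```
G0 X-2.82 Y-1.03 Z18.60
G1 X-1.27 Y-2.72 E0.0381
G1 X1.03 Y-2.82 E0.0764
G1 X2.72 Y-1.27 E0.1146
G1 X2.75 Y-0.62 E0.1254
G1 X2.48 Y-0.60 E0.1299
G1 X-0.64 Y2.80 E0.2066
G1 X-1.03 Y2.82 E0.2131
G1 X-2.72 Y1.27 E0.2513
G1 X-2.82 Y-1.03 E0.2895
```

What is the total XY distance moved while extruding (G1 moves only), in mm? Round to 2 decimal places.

Sum the Euclidean lengths of each G1 segment: total = 17.41 mm.

17.41 mm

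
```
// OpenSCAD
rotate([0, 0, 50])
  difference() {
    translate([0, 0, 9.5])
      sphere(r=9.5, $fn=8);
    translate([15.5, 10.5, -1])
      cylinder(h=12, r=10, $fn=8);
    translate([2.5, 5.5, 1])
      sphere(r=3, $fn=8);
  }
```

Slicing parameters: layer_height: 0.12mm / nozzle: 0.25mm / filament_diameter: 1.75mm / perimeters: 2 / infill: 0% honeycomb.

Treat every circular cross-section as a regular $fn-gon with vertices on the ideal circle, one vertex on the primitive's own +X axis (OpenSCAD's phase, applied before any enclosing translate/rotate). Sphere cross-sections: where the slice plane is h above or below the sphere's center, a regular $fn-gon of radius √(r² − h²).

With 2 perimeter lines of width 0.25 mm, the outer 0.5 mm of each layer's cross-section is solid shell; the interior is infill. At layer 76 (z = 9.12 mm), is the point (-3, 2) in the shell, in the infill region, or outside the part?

infill

At z = 9.12 mm: the sphere: section is a regular 8-gon, circumradius = √(r²−h²) = √(9.5²−0.38²) = 9.492; the r=10 cylinder at (15.5, 10.5) contributes a regular 8-gon of circumradius 10; the sphere at (2.5, 5.5) is absent (|z−center|=8.120 > r=3); Taking the first minus the rest: starting from the r=9.5 sphere, the r=10 cylinder at (15.5, 10.5) misses the remaining region (no effect) — 1 connected region; (rotated 50° about Z; rotation is an isometry so areas/perimeters/island counts are preserved). Overall, the cross-section is a single solid region. Undo the 50° rotation: the query point maps to (-0.396, 3.584) in the un-rotated model frame. The nearest boundary edge runs (-6.71, 6.71)→(0.00, 9.49); distance from the point to it = 5.31 mm. The point is inside the cross-section and 5.31 mm from the nearest boundary — more than the 0.5 mm shell width (2 × 0.25), so it's in the infill interior.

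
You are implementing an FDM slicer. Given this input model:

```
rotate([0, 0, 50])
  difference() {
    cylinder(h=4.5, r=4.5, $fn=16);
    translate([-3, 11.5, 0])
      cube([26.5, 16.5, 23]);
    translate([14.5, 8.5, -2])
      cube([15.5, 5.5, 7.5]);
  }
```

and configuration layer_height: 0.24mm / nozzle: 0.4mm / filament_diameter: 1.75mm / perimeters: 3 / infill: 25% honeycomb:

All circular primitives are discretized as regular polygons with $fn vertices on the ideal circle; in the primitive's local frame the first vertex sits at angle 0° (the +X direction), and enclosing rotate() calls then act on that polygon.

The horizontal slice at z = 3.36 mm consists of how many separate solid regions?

1

At z = 3.36 mm: the r=4.5 cylinder gives a regular 16-gon of circumradius 4.5 (constant along its height); the cube at (-3, 11.5) is present — its section is the full 26.5×16.5 rectangle; the cube at (14.5, 8.5) (footprint 15.5×5.5) is included at this height; Subtracting the remaining from the first: starting from the r=4.5 cylinder, the 26.5×16.5 cube at (-3, 11.5) misses the remaining region (no effect); the 15.5×5.5 cube at (14.5, 8.5) misses the remaining region (no effect) — 1 connected region; (rotated 50° about Z; rotation is an isometry so areas/perimeters/island counts are preserved). The result has 1 disconnected region.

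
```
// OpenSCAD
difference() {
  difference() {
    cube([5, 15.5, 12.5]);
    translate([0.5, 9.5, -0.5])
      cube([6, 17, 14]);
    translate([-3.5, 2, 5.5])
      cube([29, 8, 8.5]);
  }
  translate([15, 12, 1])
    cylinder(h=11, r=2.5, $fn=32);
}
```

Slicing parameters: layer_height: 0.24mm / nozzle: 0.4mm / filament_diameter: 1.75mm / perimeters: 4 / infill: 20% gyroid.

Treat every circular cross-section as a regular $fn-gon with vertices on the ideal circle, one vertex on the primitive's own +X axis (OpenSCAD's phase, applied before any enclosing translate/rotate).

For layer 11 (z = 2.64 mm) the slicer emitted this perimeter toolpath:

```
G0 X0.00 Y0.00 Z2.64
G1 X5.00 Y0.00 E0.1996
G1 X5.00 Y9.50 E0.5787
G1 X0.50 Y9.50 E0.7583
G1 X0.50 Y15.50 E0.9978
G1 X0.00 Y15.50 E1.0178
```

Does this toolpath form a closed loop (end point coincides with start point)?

Start point (G0): (0.00, 0.00). End point (last G1): the path does not return to the start — open.

no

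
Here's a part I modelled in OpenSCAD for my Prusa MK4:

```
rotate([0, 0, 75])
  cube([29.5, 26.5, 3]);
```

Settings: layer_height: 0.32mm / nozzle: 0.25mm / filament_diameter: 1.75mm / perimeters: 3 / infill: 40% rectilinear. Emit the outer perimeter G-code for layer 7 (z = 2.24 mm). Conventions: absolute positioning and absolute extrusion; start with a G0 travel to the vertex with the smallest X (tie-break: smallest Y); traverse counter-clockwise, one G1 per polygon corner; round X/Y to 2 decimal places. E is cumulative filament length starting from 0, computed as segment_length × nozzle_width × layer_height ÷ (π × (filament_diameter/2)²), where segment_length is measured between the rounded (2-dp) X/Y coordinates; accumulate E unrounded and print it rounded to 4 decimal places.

G0 X-25.60 Y6.86 Z2.24
G1 X0.00 Y0.00 E0.8815
G1 X7.64 Y28.49 E1.8626
G1 X-17.96 Y35.35 E2.7441
G1 X-25.60 Y6.86 E3.7251

At z = 2.24 mm: the 29.5×26.5 cube contributes its full rectangle; (whole slice rotated 75° about Z — lengths, areas and connectivity unchanged). The outline is a single polygon with 4 vertices. Extrusion per mm of travel: 0.25 × 0.32 / (π × 0.875²) = 0.033260. Accumulating E over each segment gives final E = 3.7251.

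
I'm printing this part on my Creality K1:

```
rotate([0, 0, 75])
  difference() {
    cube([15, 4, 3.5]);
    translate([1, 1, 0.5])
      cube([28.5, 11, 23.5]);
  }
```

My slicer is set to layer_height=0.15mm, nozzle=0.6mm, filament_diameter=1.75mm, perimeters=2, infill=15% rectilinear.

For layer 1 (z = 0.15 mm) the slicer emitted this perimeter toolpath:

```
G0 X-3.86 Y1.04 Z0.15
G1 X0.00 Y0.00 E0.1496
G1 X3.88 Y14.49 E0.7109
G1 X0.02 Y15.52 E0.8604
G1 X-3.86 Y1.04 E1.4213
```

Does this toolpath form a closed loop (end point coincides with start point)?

Start point (G0): (-3.86, 1.04). End point (last G1): the path returns to the start — closed.

yes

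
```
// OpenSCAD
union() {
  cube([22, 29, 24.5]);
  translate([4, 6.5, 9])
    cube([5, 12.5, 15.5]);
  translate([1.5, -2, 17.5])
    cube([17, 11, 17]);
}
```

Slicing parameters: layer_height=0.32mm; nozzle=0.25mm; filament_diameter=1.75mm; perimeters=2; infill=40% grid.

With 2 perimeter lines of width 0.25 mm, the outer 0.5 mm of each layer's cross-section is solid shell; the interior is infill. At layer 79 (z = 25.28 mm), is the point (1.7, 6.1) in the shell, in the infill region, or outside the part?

At z = 25.28 mm: the cube is not intersected at this z (z outside [0, 24.5]); the cube at (4, 6.5) does not reach this height (z outside [9, 24.5]); the cube at (1.5, -2) is present — its section is the full 17×11 rectangle; Combining (union): only the 17×11 cube at (1.5, -2) is present, so the union is just that shape — 1 connected region. Overall, the cross-section is a single solid region. The nearest boundary edge runs (1.50, 9.00)→(1.50, -2.00); distance from the point to it = 0.20 mm. The point is inside the cross-section, 0.20 mm from the nearest boundary — within the 0.5 mm shell band (2 × 0.25).

shell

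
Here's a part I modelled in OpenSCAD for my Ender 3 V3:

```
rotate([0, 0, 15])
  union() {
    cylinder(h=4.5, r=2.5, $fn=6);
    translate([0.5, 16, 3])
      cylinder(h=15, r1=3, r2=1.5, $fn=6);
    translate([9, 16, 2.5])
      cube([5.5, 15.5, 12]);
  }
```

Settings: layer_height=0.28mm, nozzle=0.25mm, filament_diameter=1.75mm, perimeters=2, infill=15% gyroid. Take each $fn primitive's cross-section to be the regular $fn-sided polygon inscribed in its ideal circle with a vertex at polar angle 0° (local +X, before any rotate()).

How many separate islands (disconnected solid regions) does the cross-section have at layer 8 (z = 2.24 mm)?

1

At z = 2.24 mm: the r=2.5 cylinder gives a regular 6-gon of circumradius 2.5 (constant along its height); the cone at (0.5, 16) is absent (z outside [3, 18]); the cube at (9, 16) does not reach this height (z outside [2.5, 14.5]); Combining (union): only the r=2.5 cylinder is present, so the union is just that shape — 1 connected region; (rotated 15° about Z; rotation is an isometry so areas/perimeters/island counts are preserved). Overall, the cross-section is a single solid region. Island count = 1.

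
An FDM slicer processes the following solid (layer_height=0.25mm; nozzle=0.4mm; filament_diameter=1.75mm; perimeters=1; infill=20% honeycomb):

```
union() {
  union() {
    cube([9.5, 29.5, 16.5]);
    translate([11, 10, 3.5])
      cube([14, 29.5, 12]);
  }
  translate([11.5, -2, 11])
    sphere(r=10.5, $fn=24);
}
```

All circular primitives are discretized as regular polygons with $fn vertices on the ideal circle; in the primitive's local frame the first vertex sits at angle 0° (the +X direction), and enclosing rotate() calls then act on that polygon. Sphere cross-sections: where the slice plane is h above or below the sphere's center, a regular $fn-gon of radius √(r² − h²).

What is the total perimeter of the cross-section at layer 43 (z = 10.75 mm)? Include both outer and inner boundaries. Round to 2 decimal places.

201.89 mm

At z = 10.75 mm: the 9.5×29.5 cube contributes its full rectangle (perimeter 78.00 mm); the cube at (11, 10) (footprint 14×29.5) is included at this height (perimeter 87.00 mm); Taking the union: the 2 present regions are separate (no shared area or edge), so areas and boundary lengths simply add and each stays a separate island — boundary = 165.00 mm; the r=10.5 sphere at (11.5, -2) contributes a regular 24-gon of circumradius √(10.5²−0.25²) = 10.497 (perimeter = 2·24·10.497·sin(180°/24) = 65.77 mm); Merging all regions: the regions partially overlap (shared area 48.09 mm²), so the edge portions inside another operand are dropped and the merged outline is re-measured after clipping — boundary = 201.89 mm. Overall, the cross-section has 2 separate islands. Total boundary length (outer) = 201.89 mm.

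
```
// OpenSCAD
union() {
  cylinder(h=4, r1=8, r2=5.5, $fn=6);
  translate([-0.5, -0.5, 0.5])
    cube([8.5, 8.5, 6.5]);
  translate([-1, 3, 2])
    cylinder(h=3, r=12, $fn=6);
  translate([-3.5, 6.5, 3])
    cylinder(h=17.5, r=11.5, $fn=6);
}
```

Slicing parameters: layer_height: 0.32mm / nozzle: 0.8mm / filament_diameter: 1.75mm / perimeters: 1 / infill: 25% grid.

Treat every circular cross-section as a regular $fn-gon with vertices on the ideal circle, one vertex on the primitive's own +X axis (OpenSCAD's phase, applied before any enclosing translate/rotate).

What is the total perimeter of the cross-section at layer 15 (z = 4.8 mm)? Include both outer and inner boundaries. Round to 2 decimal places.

At z = 4.8 mm: the cone is absent (z outside [0, 4]); the 8.5×8.5 cube at (-0.5, -0.5) contributes its full rectangle (perimeter 34.00 mm); the r=12 cylinder at (-1, 3) gives a regular 6-gon of circumradius 12 (constant along its height) (perimeter = 2·6·12.000·sin(180°/6) = 72.00 mm); the cylinder at (-3.5, 6.5): section is a regular 6-gon, circumradius r=11.5 (perimeter = 2·6·11.500·sin(180°/6) = 69.00 mm); Combining (union): the regions partially overlap (shared area 340.43 mm²), so the edge portions inside another operand are dropped and the merged outline is re-measured after clipping — boundary = 79.56 mm. Overall, the cross-section is a single solid region. Total boundary length (outer) = 79.56 mm.

79.56 mm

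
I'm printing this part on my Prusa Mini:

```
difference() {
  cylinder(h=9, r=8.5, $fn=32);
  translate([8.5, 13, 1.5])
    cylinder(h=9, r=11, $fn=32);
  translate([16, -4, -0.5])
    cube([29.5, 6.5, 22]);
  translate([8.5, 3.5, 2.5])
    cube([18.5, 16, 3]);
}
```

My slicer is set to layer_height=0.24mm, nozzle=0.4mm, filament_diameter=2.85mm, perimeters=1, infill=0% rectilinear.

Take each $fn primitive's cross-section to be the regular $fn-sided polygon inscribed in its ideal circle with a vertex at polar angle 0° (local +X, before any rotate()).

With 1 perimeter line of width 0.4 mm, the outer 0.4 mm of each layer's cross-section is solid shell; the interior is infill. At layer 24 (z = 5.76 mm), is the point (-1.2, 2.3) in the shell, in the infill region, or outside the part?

infill

At z = 5.76 mm: the r=8.5 cylinder gives a regular 32-gon of circumradius 8.5 (constant along its height); the r=11 cylinder at (8.5, 13) gives a regular 32-gon of circumradius 11 (constant along its height); the 29.5×6.5 cube at (16, -4) contributes its full rectangle; the cube at (8.5, 3.5) is not intersected at this z (z outside [2.5, 5.5]); Taking the first minus the rest: starting from the r=8.5 cylinder, the r=11 cylinder at (8.5, 13) partially overlaps it — only the 30.74 mm² overlap (of its 377.69 mm²) is removed, clipping the outline; the 29.5×6.5 cube at (16, -4) misses the remaining region (no effect) — 1 connected region. Overall, the cross-section is a single solid region. The nearest boundary edge runs (0.72, 5.22)→(2.39, 3.85); distance from the point to it = 3.48 mm. The point is inside the cross-section and 3.48 mm from the nearest boundary — more than the 0.4 mm shell width (1 × 0.4), so it's in the infill interior.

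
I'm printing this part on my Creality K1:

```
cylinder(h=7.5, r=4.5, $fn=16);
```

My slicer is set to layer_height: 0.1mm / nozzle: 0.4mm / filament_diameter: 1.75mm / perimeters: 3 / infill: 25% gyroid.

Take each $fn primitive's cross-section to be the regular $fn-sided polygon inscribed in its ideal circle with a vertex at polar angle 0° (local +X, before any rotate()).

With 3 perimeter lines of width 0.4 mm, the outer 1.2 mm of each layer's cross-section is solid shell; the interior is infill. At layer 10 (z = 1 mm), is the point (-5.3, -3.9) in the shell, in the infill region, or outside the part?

outside

At z = 1 mm: the r=4.5 cylinder gives a regular 16-gon of circumradius 4.5 (constant along its height). Overall, the cross-section is a single solid region. The nearest boundary edge runs (-4.16, -1.72)→(-3.18, -3.18); distance from the point to it = 2.16 mm. The point is not inside any of the regions above, so it lies outside the cross-section (2.16 mm from the nearest boundary).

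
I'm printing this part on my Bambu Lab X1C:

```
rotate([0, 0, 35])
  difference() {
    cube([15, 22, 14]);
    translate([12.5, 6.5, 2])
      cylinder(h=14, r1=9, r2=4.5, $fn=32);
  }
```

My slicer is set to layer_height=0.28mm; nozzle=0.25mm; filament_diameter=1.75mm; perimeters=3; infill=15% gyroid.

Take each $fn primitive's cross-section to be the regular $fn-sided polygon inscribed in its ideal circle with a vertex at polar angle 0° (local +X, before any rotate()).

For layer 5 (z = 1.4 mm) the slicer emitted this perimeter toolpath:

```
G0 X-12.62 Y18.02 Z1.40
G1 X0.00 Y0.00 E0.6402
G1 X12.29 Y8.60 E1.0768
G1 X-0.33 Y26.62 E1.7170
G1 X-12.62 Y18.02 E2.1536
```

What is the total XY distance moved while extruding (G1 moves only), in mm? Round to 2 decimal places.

74.00 mm

Sum the Euclidean lengths of each G1 segment: total = 74.00 mm.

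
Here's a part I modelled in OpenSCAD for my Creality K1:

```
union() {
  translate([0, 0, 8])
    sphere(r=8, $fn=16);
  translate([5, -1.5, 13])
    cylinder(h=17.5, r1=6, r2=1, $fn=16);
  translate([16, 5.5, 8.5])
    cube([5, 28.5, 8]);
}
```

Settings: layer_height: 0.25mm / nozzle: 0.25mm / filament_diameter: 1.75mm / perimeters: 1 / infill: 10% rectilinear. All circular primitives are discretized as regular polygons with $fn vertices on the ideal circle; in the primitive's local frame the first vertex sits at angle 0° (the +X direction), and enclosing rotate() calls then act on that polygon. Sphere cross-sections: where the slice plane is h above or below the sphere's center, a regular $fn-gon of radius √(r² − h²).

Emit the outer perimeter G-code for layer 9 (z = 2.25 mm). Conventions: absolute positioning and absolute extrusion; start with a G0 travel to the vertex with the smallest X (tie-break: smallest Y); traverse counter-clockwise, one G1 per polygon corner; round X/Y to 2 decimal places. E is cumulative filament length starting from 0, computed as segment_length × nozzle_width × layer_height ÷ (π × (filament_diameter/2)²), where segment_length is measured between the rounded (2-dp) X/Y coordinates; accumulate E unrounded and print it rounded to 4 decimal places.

G0 X-5.56 Y0.00 Z2.25
G1 X-5.14 Y-2.13 E0.0564
G1 X-3.93 Y-3.93 E0.1128
G1 X-2.13 Y-5.14 E0.1691
G1 X0.00 Y-5.56 E0.2255
G1 X2.13 Y-5.14 E0.2820
G1 X3.93 Y-3.93 E0.3383
G1 X5.14 Y-2.13 E0.3947
G1 X5.56 Y0.00 E0.4511
G1 X5.14 Y2.13 E0.5075
G1 X3.93 Y3.93 E0.5639
G1 X2.13 Y5.14 E0.6202
G1 X0.00 Y5.56 E0.6766
G1 X-2.13 Y5.14 E0.7330
G1 X-3.93 Y3.93 E0.7894
G1 X-5.14 Y2.13 E0.8457
G1 X-5.56 Y0.00 E0.9022

At z = 2.25 mm: the sphere: section is a regular 16-gon, circumradius = √(r²−h²) = √(8²−5.75²) = 5.562; the cone at (5, -1.5) is not intersected at this z (z outside [13, 30.5]); the cube at (16, 5.5) does not reach this height (z outside [8.5, 16.5]); Combining (union): only the r=8 sphere is present, so the union is just that shape — 1 connected region. The outline is a single polygon with 16 vertices. Extrusion per mm of travel: 0.25 × 0.25 / (π × 0.875²) = 0.025984. Accumulating E over each segment gives final E = 0.9022.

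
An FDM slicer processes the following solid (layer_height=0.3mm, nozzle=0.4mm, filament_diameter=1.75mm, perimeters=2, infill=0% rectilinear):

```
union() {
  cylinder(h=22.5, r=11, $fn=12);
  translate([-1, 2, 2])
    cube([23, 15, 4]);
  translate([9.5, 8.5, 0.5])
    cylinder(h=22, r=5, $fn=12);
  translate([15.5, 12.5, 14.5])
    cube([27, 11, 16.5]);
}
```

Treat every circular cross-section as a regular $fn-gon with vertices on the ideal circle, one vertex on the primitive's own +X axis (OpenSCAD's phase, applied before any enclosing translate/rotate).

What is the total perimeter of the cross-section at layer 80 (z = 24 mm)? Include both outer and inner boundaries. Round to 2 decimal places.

At z = 24 mm: the cylinder does not reach this height (z outside [0, 22.5]); the cube at (-1, 2) is not intersected at this z (z outside [2, 6]); the cylinder at (9.5, 8.5) does not reach this height (z outside [0.5, 22.5]); the cube at (15.5, 12.5) (footprint 27×11) is included at this height (perimeter 76.00 mm); Merging all regions: only the 27×11 cube at (15.5, 12.5) is present, so the union is just that shape — boundary = 76.00 mm. Overall, the cross-section is a single solid region. Total boundary length (outer) = 76.00 mm.

76.00 mm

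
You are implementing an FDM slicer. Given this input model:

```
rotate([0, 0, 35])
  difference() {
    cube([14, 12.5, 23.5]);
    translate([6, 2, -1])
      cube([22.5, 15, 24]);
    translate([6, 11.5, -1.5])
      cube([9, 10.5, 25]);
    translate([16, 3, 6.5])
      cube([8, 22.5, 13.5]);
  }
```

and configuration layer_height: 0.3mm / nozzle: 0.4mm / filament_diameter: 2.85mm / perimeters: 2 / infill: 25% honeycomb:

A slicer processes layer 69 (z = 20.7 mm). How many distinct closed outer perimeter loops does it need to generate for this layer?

At z = 20.7 mm: the cube (footprint 14×12.5) is included at this height; the cube at (6, 2) is present — its section is the full 22.5×15 rectangle; the cube at (6, 11.5) (footprint 9×10.5) is included at this height; the cube at (16, 3) is absent (z outside [6.5, 20]); After the difference (first − rest): starting from the 14×12.5 cube, the 22.5×15 cube at (6, 2) partially overlaps it — only the 84.00 mm² overlap (of its 337.50 mm²) is removed, clipping the outline; the 9×10.5 cube at (6, 11.5) misses the remaining region (no effect) — 1 connected region; (whole slice rotated 35° about Z — lengths, areas and connectivity unchanged). The result has 1 disconnected region.

1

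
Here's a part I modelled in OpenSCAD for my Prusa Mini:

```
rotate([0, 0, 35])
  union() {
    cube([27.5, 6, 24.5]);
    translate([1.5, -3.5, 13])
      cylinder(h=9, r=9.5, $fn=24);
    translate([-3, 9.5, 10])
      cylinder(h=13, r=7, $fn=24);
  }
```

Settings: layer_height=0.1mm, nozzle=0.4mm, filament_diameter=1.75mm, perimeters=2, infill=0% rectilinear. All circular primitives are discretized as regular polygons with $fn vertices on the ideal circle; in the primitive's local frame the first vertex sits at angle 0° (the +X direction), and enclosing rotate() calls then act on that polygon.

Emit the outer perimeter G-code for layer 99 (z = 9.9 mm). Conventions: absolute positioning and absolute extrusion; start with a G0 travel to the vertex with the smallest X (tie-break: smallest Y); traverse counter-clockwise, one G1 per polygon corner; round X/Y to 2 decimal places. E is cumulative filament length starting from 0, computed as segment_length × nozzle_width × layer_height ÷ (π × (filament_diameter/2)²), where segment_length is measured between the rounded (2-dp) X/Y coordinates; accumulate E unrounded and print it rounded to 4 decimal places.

At z = 9.9 mm: the cube (footprint 27.5×6) is included at this height; the cylinder at (1.5, -3.5) is not intersected at this z (z outside [13, 22]); the cylinder at (-3, 9.5) does not reach this height (z outside [10, 23]); Merging all regions: only the 27.5×6 cube is present, so the union is just that shape — 1 connected region; (rotated 35° about Z; rotation is an isometry so areas/perimeters/island counts are preserved). The outline is a single polygon with 4 vertices. Extrusion per mm of travel: 0.4 × 0.1 / (π × 0.875²) = 0.016630. Accumulating E over each segment gives final E = 1.1143.

G0 X-3.44 Y4.91 Z9.90
G1 X0.00 Y0.00 E0.0997
G1 X22.53 Y15.77 E0.5570
G1 X19.09 Y20.69 E0.6569
G1 X-3.44 Y4.91 E1.1143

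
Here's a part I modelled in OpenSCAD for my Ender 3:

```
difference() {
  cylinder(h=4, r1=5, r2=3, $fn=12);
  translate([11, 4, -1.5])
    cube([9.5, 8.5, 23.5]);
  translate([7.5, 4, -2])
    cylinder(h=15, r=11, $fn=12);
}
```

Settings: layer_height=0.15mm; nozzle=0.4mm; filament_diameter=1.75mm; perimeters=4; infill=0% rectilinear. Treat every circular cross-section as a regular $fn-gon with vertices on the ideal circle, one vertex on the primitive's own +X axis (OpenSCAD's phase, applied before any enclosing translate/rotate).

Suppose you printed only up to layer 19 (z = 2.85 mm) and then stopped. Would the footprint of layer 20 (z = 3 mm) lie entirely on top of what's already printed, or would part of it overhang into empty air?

entirely on top

Compare the two slices. At z = 2.85: the cone: at t=0.713 of its height the radius interpolates to r₁+(r₂−r₁)t = 3.575, giving a regular 12-gon of that circumradius (area = (12/2)·3.575²·sin(360°/12) = 38.34 mm²); the 9.5×8.5 cube at (11, 4) contributes its full rectangle (area 80.75 mm²); the cylinder at (7.5, 4): section is a regular 12-gon, circumradius r=11 (area = (12/2)·11.000²·sin(360°/12) = 363.00 mm²); Taking the first minus the rest: starting from the cone (38.34 mm²), the 9.5×8.5 cube at (11, 4) misses the remaining region (no effect); the r=11 cylinder at (7.5, 4) partially overlaps it — only the 32.94 mm² overlap (of its 363.00 mm²) is removed, clipping the outline — area = 5.40 mm². At z = 3: the cone contributes a regular 12-gon of circumradius 3.500 (interpolated between r1=5 and r2=3 at t=0.750) (area = (12/2)·3.500²·sin(360°/12) = 36.75 mm²); the cube at (11, 4) is present — its section is the full 9.5×8.5 rectangle (area 80.75 mm²); the cylinder at (7.5, 4): section is a regular 12-gon, circumradius r=11 (area = (12/2)·11.000²·sin(360°/12) = 363.00 mm²); Subtracting the remaining from the first: starting from the cone (36.75 mm²), the 9.5×8.5 cube at (11, 4) misses the remaining region (no effect); the r=11 cylinder at (7.5, 4) partially overlaps it — only the 31.89 mm² overlap (of its 363.00 mm²) is removed, clipping the outline — area = 4.86 mm². Checking containment: the cross-section at z = 3 is a subset of the cross-section at z = 2.85.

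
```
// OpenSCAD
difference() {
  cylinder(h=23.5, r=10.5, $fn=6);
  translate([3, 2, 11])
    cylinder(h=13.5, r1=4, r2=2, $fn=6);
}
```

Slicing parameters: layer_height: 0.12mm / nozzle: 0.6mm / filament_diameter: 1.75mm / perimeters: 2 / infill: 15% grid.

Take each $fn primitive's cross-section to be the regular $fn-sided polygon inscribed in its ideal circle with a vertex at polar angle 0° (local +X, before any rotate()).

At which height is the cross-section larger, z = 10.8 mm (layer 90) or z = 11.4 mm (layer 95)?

layer 90 (z = 10.8 mm)

Layer 90 (z = 10.8): the r=10.5 cylinder contributes a regular 6-gon of circumradius 10.5 (area = (6/2)·10.500²·sin(360°/6) = 286.44 mm²); the cone at (3, 2) is absent (z outside [11, 24.5]); Subtracting the remaining from the first: none of the subtracted shapes is present at this height, so the r=10.5 cylinder is unchanged — area = 286.44 mm². So its area = 286.44 mm². Layer 95 (z = 11.4): the cylinder: section is a regular 6-gon, circumradius r=10.5 (area = (6/2)·10.500²·sin(360°/6) = 286.44 mm²); the cone at (3, 2): at t=0.030 of its height the radius interpolates to r₁+(r₂−r₁)t = 3.941, giving a regular 6-gon of that circumradius (area = (6/2)·3.941²·sin(360°/6) = 40.35 mm²); Taking the first minus the rest: starting from the r=10.5 cylinder (286.44 mm²), the cone at (3, 2) lies wholly inside it (removes its full 40.35 mm² and its 23.64 mm outline becomes a hole wall) — area = 246.09 mm². So its area = 246.09 mm². Layer 90 is larger (286.44 vs 246.09 mm²).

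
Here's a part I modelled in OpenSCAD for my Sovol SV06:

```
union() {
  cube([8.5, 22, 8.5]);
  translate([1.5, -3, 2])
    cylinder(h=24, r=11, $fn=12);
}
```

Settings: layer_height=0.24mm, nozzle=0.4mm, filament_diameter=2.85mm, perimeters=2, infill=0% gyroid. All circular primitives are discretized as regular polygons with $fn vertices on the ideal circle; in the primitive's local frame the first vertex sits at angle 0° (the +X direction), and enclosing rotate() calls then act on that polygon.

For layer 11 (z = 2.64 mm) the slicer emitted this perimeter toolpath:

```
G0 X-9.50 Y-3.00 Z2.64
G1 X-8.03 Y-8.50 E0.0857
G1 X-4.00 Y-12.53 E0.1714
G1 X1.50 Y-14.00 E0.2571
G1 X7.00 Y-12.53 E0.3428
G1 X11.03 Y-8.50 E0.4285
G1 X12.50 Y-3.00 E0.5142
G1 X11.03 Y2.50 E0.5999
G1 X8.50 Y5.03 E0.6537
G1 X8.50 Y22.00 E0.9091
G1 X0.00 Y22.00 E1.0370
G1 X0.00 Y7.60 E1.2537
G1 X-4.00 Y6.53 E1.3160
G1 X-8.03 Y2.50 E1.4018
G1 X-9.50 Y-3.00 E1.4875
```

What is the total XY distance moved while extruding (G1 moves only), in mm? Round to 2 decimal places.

Sum the Euclidean lengths of each G1 segment: total = 98.84 mm.

98.84 mm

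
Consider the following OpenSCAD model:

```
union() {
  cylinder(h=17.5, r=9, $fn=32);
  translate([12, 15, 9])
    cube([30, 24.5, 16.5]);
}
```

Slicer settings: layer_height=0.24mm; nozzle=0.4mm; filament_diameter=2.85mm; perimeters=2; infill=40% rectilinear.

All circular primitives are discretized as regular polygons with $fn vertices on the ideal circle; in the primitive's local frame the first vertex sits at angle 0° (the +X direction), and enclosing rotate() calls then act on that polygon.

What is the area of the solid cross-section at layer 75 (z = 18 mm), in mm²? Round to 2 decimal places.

735.00 mm²

At z = 18 mm: the cylinder is absent (z outside [0, 17.5]); the cube at (12, 15) (footprint 30×24.5) is included at this height (area 735.00 mm²); Taking the union: only the 30×24.5 cube at (12, 15) is present, so the union is just that shape — area = 735.00 mm². Overall, the cross-section is a single solid region. Net area = 735.00 mm².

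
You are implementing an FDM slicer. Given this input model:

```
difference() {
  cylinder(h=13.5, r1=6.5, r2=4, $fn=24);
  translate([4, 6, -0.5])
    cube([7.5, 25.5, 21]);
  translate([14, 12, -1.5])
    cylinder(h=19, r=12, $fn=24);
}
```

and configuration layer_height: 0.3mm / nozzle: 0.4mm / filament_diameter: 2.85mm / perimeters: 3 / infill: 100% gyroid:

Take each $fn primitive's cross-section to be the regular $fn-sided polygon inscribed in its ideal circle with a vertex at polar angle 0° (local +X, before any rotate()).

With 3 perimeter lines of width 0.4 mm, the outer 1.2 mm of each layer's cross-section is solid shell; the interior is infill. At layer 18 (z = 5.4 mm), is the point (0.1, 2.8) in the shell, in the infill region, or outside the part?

At z = 5.4 mm: the cone (r1=6.5→r2=4) has section circumradius 5.500 here — a regular 24-gon; the cube at (4, 6) (footprint 7.5×25.5) is included at this height; the r=12 cylinder at (14, 12) contributes a regular 24-gon of circumradius 12; Subtracting the remaining from the first: starting from the cone, the 7.5×25.5 cube at (4, 6) misses the remaining region (no effect); the r=12 cylinder at (14, 12) misses the remaining region (no effect) — 1 connected region. Overall, the cross-section is a single solid region. The nearest boundary edge runs (0.00, 5.50)→(1.42, 5.31); distance from the point to it = 2.66 mm. The point is inside the cross-section and 2.66 mm from the nearest boundary — more than the 1.2 mm shell width (3 × 0.4), so it's in the infill interior.

infill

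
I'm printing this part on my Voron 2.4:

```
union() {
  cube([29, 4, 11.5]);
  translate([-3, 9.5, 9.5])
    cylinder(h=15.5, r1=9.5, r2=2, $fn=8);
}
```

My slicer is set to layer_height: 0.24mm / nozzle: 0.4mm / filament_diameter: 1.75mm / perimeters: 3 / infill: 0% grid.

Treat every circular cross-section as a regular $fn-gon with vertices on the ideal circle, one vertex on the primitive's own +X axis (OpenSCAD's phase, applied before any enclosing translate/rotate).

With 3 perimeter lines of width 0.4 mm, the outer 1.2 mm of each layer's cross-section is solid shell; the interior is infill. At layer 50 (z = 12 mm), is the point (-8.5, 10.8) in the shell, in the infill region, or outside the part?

At z = 12 mm: the cube does not reach this height (z outside [0, 11.5]); the cone at (-3, 9.5) (r1=9.5→r2=2) has section circumradius 8.290 here — a regular 8-gon; Taking the union: only the cone at (-3, 9.5) is present, so the union is just that shape — 1 connected region. Overall, the cross-section is a single solid region. The nearest boundary edge runs (-8.86, 15.36)→(-11.29, 9.50); distance from the point to it = 2.08 mm. The point is inside the cross-section and 2.08 mm from the nearest boundary — more than the 1.2 mm shell width (3 × 0.4), so it's in the infill interior.

infill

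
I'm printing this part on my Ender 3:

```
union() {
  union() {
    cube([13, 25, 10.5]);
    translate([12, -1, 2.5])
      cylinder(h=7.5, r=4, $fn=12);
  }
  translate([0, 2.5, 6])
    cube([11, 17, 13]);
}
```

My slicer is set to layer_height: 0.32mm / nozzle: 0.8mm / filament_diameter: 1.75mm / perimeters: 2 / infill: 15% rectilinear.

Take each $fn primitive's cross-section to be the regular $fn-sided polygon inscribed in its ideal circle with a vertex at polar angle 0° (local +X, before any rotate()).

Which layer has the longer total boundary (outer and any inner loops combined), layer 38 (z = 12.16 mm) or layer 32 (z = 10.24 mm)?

layer 32 (z = 10.24 mm)

Layer 38 (z = 12.16): the cube is absent (z outside [0, 10.5]); the cylinder at (12, -1) does not reach this height (z outside [2.5, 10]); Taking the union: nothing is present at this height; the cube at (0, 2.5) is present — its section is the full 11×17 rectangle (perimeter 56.00 mm); Merging all regions: only the 11×17 cube at (0, 2.5) is present, so the union is just that shape — boundary = 56.00 mm. So its perimeter = 56.00 mm. Layer 32 (z = 10.24): the 13×25 cube contributes its full rectangle (perimeter 76.00 mm); the cylinder at (12, -1) is absent (z outside [2.5, 10]); Combining (union): only the 13×25 cube is present, so the union is just that shape — boundary = 76.00 mm; the cube at (0, 2.5) is present — its section is the full 11×17 rectangle (perimeter 56.00 mm); Combining (union): the 11×17 cube at (0, 2.5) lies entirely inside that combined region, so the union is just that combined region — boundary = 76.00 mm. So its perimeter = 76.00 mm. Layer 32 is larger (76.00 vs 56.00 mm).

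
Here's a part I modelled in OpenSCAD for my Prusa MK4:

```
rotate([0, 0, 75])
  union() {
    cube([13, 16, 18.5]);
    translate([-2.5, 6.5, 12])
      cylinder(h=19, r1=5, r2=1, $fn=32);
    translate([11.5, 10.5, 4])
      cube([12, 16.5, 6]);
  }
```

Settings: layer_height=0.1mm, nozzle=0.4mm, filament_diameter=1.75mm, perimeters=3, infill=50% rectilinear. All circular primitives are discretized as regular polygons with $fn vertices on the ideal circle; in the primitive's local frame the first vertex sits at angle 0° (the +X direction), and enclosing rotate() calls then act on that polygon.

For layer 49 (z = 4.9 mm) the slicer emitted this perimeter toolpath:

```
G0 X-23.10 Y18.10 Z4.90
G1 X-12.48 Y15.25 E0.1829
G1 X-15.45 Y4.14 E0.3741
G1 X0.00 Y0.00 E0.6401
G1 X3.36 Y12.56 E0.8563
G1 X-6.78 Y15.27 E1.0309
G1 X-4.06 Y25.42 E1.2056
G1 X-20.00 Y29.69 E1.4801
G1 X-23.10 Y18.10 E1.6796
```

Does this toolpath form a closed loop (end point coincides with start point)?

yes

Start point (G0): (-23.10, 18.10). End point (last G1): the path returns to the start — closed.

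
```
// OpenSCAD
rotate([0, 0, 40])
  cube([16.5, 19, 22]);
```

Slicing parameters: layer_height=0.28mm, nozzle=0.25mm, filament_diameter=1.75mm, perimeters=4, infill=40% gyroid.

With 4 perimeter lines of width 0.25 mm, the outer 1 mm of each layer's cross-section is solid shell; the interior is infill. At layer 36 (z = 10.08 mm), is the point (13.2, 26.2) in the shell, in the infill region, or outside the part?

outside

At z = 10.08 mm: the cube is present — its section is the full 16.5×19 rectangle; (rotated 40° about Z; rotation is an isometry so areas/perimeters/island counts are preserved). Overall, the cross-section is a single solid region. Undo the 40° rotation: the query point maps to (26.953, 11.586) in the un-rotated model frame. The nearest boundary edge runs (16.50, 0.00)→(16.50, 19.00); distance from the point to it = 10.45 mm. The point is not inside any of the regions above, so it lies outside the cross-section (10.45 mm from the nearest boundary).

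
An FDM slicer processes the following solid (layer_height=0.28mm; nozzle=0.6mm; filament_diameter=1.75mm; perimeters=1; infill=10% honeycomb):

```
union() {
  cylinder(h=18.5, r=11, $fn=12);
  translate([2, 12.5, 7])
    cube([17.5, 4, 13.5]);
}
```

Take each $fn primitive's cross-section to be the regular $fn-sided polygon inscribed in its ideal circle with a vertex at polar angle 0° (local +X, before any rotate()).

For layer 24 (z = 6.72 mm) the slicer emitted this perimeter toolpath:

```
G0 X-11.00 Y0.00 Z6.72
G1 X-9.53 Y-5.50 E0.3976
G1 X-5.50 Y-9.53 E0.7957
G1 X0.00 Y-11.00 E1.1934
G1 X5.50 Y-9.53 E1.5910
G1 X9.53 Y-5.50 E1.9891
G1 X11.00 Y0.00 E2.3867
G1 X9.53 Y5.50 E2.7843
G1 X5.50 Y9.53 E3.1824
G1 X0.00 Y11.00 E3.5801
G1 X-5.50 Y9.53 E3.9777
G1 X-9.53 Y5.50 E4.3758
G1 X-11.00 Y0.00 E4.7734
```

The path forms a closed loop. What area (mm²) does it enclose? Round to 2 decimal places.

363.14 mm²

Apply the shoelace formula to the sequence of (X, Y) vertices; enclosed area = 363.14 mm².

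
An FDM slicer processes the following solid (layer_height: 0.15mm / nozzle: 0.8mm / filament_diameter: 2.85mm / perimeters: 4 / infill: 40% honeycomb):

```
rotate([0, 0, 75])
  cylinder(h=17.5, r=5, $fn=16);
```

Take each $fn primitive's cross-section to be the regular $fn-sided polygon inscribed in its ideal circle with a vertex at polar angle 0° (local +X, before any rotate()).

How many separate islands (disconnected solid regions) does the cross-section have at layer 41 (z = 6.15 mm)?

1

At z = 6.15 mm: the cylinder: section is a regular 16-gon, circumradius r=5; (whole slice rotated 75° about Z — lengths, areas and connectivity unchanged). Overall, the cross-section is a single solid region. Island count = 1.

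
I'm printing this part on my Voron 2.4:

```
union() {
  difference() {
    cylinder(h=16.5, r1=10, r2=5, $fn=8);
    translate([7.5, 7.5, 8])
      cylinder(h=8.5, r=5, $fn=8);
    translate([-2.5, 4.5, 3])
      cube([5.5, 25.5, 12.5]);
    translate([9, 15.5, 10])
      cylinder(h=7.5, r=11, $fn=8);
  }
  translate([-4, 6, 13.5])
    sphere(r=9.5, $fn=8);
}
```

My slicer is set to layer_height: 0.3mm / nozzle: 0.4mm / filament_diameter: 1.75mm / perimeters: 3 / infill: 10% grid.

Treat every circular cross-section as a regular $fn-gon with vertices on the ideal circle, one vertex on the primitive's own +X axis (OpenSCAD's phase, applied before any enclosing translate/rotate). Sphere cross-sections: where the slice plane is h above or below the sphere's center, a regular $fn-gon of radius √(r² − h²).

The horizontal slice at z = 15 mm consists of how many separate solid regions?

At z = 15 mm: the cone (r1=10→r2=5) has section circumradius 5.455 here — a regular 8-gon; the r=5 cylinder at (7.5, 7.5) gives a regular 8-gon of circumradius 5 (constant along its height); the cube at (-2.5, 4.5) (footprint 5.5×25.5) is included at this height; the r=11 cylinder at (9, 15.5) contributes a regular 8-gon of circumradius 11; Subtracting the remaining from the first: starting from the cone, the r=5 cylinder at (7.5, 7.5) misses the remaining region (no effect); the 5.5×25.5 cube at (-2.5, 4.5) partially overlaps it — only the 2.20 mm² overlap (of its 140.25 mm²) is removed, clipping the outline; the r=11 cylinder at (9, 15.5) misses the remaining region (no effect) — 1 connected region; the sphere at (-4, 6): section is a regular 8-gon, circumradius = √(r²−h²) = √(9.5²−1.5²) = 9.381; Combining (union): the regions partially overlap (shared area 51.87 mm²), so overlapping operands fuse into one piece — 1 connected region. The result has 1 disconnected region.

1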